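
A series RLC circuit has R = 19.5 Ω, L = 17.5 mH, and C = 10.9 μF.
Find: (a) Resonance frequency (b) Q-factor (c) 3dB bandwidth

Step 1 — Resonance: ω₀ = 1/√(LC) = 1/√(0.0175·1.09e-05) = 2290 rad/s.
Step 2 — f₀ = ω₀/(2π) = 364.4 Hz.
Step 3 — Series Q: Q = ω₀L/R = 2290·0.0175/19.5 = 2.055.
Step 4 — Bandwidth: Δω = ω₀/Q = 1114 rad/s; BW = Δω/(2π) = 177.3 Hz.

(a) f₀ = 364.4 Hz  (b) Q = 2.055  (c) BW = 177.3 Hz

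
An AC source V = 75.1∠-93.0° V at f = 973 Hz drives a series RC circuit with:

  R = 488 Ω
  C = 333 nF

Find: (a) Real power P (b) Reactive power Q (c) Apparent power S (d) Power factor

Step 1 — Angular frequency: ω = 2π·f = 2π·973 = 6114 rad/s.
Step 2 — Component impedances:
  R: Z = R = 488 Ω
  C: Z = 1/(jωC) = -j/(ω·C) = 0 - j491.2 Ω
Step 3 — Series combination: Z_total = R + C = 488 - j491.2 Ω = 692.4∠-45.2° Ω.
Step 4 — Source phasor: V = 75.1∠-93.0° V = -3.93 - j75 V.
Step 5 — Current: I = V / Z = 0.07284 - j0.08037 A = 0.1085∠-47.8° A.
Step 6 — Complex power: S = V·I* = 5.741 - j5.779 VA.
Step 7 — Real power: P = Re(S) = 5.741 W.
Step 8 — Reactive power: Q = Im(S) = -5.779 VAR.
Step 9 — Apparent power: |S| = 8.146 VA.
Step 10 — Power factor: PF = P/|S| = 0.7048 (leading).

(a) P = 5.741 W  (b) Q = -5.779 VAR  (c) S = 8.146 VA  (d) PF = 0.7048 (leading)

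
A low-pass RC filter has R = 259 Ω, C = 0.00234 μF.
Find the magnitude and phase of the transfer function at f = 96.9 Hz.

Step 1 — Angular frequency: ω = 2π·96.9 = 608.8 rad/s.
Step 2 — Transfer function: H(jω) = 1/(1 + jωRC).
Step 3 — Denominator: 1 + jωRC = 1 + j·608.8·259·2.34e-09 = 1 + j0.000369.
Step 4 — H = 1 - j0.000369.
Step 5 — Magnitude: |H| = 1 (-0.0 dB); phase: φ = -0.0°.

|H| = 1 (-0.0 dB), φ = -0.0°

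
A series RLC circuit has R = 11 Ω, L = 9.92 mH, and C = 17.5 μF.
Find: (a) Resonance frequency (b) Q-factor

Step 1 — Resonance condition Im(Z)=0 gives ω₀ = 1/√(LC).
Step 2 — ω₀ = 1/√(0.00992·1.75e-05) = 2400 rad/s.
Step 3 — f₀ = ω₀/(2π) = 382 Hz.
Step 4 — Series Q: Q = ω₀L/R = 2400·0.00992/11 = 2.164.

(a) f₀ = 382 Hz  (b) Q = 2.164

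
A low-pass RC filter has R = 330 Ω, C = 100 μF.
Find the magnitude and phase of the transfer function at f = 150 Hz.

Step 1 — Angular frequency: ω = 2π·150 = 942.5 rad/s.
Step 2 — Transfer function: H(jω) = 1/(1 + jωRC).
Step 3 — Denominator: 1 + jωRC = 1 + j·942.5·330·0.0001 = 1 + j31.1.
Step 4 — H = 0.001033 - j0.03212.
Step 5 — Magnitude: |H| = 0.03214 (-29.9 dB); phase: φ = -88.2°.

|H| = 0.03214 (-29.9 dB), φ = -88.2°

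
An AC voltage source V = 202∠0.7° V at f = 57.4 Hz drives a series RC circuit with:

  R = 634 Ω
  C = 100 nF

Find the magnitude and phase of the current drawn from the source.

Step 1 — Angular frequency: ω = 2π·f = 2π·57.4 = 360.7 rad/s.
Step 2 — Component impedances:
  R: Z = R = 634 Ω
  C: Z = 1/(jωC) = -j/(ω·C) = 0 - j2.773e+04 Ω
Step 3 — Series combination: Z_total = R + C = 634 - j2.773e+04 Ω = 2.773e+04∠-88.7° Ω.
Step 4 — Source phasor: V = 202∠0.7° V = 202 + j2.468 V.
Step 5 — Ohm's law: I = V / Z_total = (202 + j2.468) / (634 - j2.773e+04) = 7.752e-05 + j0.007283 A.
Step 6 — Convert to polar: |I| = 0.007283 A, ∠I = 89.4°.

I = 0.007283∠89.4° A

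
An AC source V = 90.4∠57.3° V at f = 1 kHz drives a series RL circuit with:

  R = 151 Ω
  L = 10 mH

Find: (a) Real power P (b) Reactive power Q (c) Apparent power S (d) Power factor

Step 1 — Angular frequency: ω = 2π·f = 2π·1000 = 6283 rad/s.
Step 2 — Component impedances:
  R: Z = R = 151 Ω
  L: Z = jωL = j·6283·0.01 = 0 + j62.83 Ω
Step 3 — Series combination: Z_total = R + L = 151 + j62.83 Ω = 163.6∠22.6° Ω.
Step 4 — Source phasor: V = 90.4∠57.3° V = 48.84 + j76.07 V.
Step 5 — Current: I = V / Z = 0.4544 + j0.3147 A = 0.5527∠34.7° A.
Step 6 — Complex power: S = V·I* = 46.13 + j19.2 VA.
Step 7 — Real power: P = Re(S) = 46.13 W.
Step 8 — Reactive power: Q = Im(S) = 19.2 VAR.
Step 9 — Apparent power: |S| = 49.97 VA.
Step 10 — Power factor: PF = P/|S| = 0.9233 (lagging).

(a) P = 46.13 W  (b) Q = 19.2 VAR  (c) S = 49.97 VA  (d) PF = 0.9233 (lagging)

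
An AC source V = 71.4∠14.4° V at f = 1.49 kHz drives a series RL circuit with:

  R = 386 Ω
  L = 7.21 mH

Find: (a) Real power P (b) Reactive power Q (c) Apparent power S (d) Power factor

Step 1 — Angular frequency: ω = 2π·f = 2π·1490 = 9362 rad/s.
Step 2 — Component impedances:
  R: Z = R = 386 Ω
  L: Z = jωL = j·9362·0.00721 = 0 + j67.5 Ω
Step 3 — Series combination: Z_total = R + L = 386 + j67.5 Ω = 391.9∠9.9° Ω.
Step 4 — Source phasor: V = 71.4∠14.4° V = 69.16 + j17.76 V.
Step 5 — Current: I = V / Z = 0.1817 + j0.01424 A = 0.1822∠4.5° A.
Step 6 — Complex power: S = V·I* = 12.82 + j2.241 VA.
Step 7 — Real power: P = Re(S) = 12.82 W.
Step 8 — Reactive power: Q = Im(S) = 2.241 VAR.
Step 9 — Apparent power: |S| = 13.01 VA.
Step 10 — Power factor: PF = P/|S| = 0.9851 (lagging).

(a) P = 12.82 W  (b) Q = 2.241 VAR  (c) S = 13.01 VA  (d) PF = 0.9851 (lagging)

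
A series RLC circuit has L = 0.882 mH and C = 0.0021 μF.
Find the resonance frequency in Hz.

Step 1 — Resonance condition Im(Z)=0 gives ω₀ = 1/√(LC).
Step 2 — ω₀ = 1/√(0.000882·2.1e-09) = 7.348e+05 rad/s.
Step 3 — f₀ = ω₀/(2π) = 1.169e+05 Hz.

f₀ = 1.169e+05 Hz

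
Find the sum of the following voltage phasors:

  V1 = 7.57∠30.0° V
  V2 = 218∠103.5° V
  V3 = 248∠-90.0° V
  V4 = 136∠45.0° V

Step 1 — Convert each phasor to rectangular form:
  V1 = 7.57·(cos(30.0°) + j·sin(30.0°)) = 6.556 + j3.785 V
  V2 = 218·(cos(103.5°) + j·sin(103.5°)) = -50.89 + j212 V
  V3 = 248·(cos(-90.0°) + j·sin(-90.0°)) = 0 - j248 V
  V4 = 136·(cos(45.0°) + j·sin(45.0°)) = 96.17 + j96.17 V
Step 2 — Sum components: V_total = 51.83 + j63.93 V.
Step 3 — Convert to polar: |V_total| = 82.3 V, ∠V_total = 51.0°.

V_total = 82.3∠51.0° V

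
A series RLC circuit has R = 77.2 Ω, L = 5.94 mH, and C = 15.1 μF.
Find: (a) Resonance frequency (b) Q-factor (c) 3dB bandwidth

Step 1 — Resonance condition Im(Z)=0 gives ω₀ = 1/√(LC).
Step 2 — ω₀ = 1/√(0.00594·1.51e-05) = 3339 rad/s.
Step 3 — f₀ = ω₀/(2π) = 531.4 Hz.
Step 4 — Series Q: Q = ω₀L/R = 3339·0.00594/77.2 = 0.2569.
Step 5 — 3dB bandwidth: Δω = ω₀/Q = 1.3e+04 rad/s; BW = Δω/(2π) = 2068 Hz.

(a) f₀ = 531.4 Hz  (b) Q = 0.2569  (c) BW = 2068 Hz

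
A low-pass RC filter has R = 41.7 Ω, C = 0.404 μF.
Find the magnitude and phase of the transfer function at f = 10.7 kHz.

Step 1 — Angular frequency: ω = 2π·1.07e+04 = 6.723e+04 rad/s.
Step 2 — Transfer function: H(jω) = 1/(1 + jωRC).
Step 3 — Denominator: 1 + jωRC = 1 + j·6.723e+04·41.7·4.04e-07 = 1 + j1.133.
Step 4 — H = 0.4381 - j0.4961.
Step 5 — Magnitude: |H| = 0.6619 (-3.6 dB); phase: φ = -48.6°.

|H| = 0.6619 (-3.6 dB), φ = -48.6°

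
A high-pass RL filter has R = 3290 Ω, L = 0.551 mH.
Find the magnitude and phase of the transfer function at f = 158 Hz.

Step 1 — Angular frequency: ω = 2π·158 = 992.7 rad/s.
Step 2 — Transfer function: H(jω) = jωL/(R + jωL).
Step 3 — Numerator jωL = j·0.547; denominator R + jωL = 3290 + j0.547.
Step 4 — H = 2.764e-08 + j0.0001663.
Step 5 — Magnitude: |H| = 0.0001663 (-75.6 dB); phase: φ = 90.0°.

|H| = 0.0001663 (-75.6 dB), φ = 90.0°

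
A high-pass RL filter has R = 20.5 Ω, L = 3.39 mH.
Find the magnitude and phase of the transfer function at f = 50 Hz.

Step 1 — Angular frequency: ω = 2π·50 = 314.2 rad/s.
Step 2 — Transfer function: H(jω) = jωL/(R + jωL).
Step 3 — Numerator jωL = j·1.065; denominator R + jωL = 20.5 + j1.065.
Step 4 — H = 0.002692 + j0.05181.
Step 5 — Magnitude: |H| = 0.05188 (-25.7 dB); phase: φ = 87.0°.

|H| = 0.05188 (-25.7 dB), φ = 87.0°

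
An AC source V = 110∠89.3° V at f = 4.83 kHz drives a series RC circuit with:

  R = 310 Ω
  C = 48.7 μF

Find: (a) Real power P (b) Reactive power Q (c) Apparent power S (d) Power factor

Step 1 — Angular frequency: ω = 2π·f = 2π·4830 = 3.035e+04 rad/s.
Step 2 — Component impedances:
  R: Z = R = 310 Ω
  C: Z = 1/(jωC) = -j/(ω·C) = 0 - j0.6766 Ω
Step 3 — Series combination: Z_total = R + C = 310 - j0.6766 Ω = 310∠-0.1° Ω.
Step 4 — Source phasor: V = 110∠89.3° V = 1.344 + j110 V.
Step 5 — Current: I = V / Z = 0.003561 + j0.3548 A = 0.3548∠89.4° A.
Step 6 — Complex power: S = V·I* = 39.03 - j0.08519 VA.
Step 7 — Real power: P = Re(S) = 39.03 W.
Step 8 — Reactive power: Q = Im(S) = -0.08519 VAR.
Step 9 — Apparent power: |S| = 39.03 VA.
Step 10 — Power factor: PF = P/|S| = 1 (leading).

(a) P = 39.03 W  (b) Q = -0.08519 VAR  (c) S = 39.03 VA  (d) PF = 1 (leading)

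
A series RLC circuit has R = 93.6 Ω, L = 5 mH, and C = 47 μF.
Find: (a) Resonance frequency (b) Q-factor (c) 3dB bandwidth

Step 1 — Resonance: ω₀ = 1/√(LC) = 1/√(0.005·4.7e-05) = 2063 rad/s.
Step 2 — f₀ = ω₀/(2π) = 328.3 Hz.
Step 3 — Series Q: Q = ω₀L/R = 2063·0.005/93.6 = 0.1102.
Step 4 — Bandwidth: Δω = ω₀/Q = 1.872e+04 rad/s; BW = Δω/(2π) = 2979 Hz.

(a) f₀ = 328.3 Hz  (b) Q = 0.1102  (c) BW = 2979 Hz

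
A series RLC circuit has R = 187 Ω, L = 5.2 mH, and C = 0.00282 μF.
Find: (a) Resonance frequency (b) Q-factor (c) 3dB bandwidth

Step 1 — Resonance: ω₀ = 1/√(LC) = 1/√(0.0052·2.82e-09) = 2.611e+05 rad/s.
Step 2 — f₀ = ω₀/(2π) = 4.156e+04 Hz.
Step 3 — Series Q: Q = ω₀L/R = 2.611e+05·0.0052/187 = 7.262.
Step 4 — Bandwidth: Δω = ω₀/Q = 3.596e+04 rad/s; BW = Δω/(2π) = 5723 Hz.

(a) f₀ = 4.156e+04 Hz  (b) Q = 7.262  (c) BW = 5723 Hz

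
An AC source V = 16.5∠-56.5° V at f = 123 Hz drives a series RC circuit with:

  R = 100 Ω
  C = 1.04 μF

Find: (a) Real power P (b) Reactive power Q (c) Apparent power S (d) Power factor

Step 1 — Angular frequency: ω = 2π·f = 2π·123 = 772.8 rad/s.
Step 2 — Component impedances:
  R: Z = R = 100 Ω
  C: Z = 1/(jωC) = -j/(ω·C) = 0 - j1244 Ω
Step 3 — Series combination: Z_total = R + C = 100 - j1244 Ω = 1248∠-85.4° Ω.
Step 4 — Source phasor: V = 16.5∠-56.5° V = 9.107 - j13.76 V.
Step 5 — Current: I = V / Z = 0.01157 + j0.00639 A = 0.01322∠28.9° A.
Step 6 — Complex power: S = V·I* = 0.01747 - j0.2174 VA.
Step 7 — Real power: P = Re(S) = 0.01747 W.
Step 8 — Reactive power: Q = Im(S) = -0.2174 VAR.
Step 9 — Apparent power: |S| = 0.2181 VA.
Step 10 — Power factor: PF = P/|S| = 0.08012 (leading).

(a) P = 0.01747 W  (b) Q = -0.2174 VAR  (c) S = 0.2181 VA  (d) PF = 0.08012 (leading)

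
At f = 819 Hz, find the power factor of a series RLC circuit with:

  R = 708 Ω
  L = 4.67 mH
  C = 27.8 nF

Step 1 — Angular frequency: ω = 2π·f = 2π·819 = 5146 rad/s.
Step 2 — Component impedances:
  R: Z = R = 708 Ω
  L: Z = jωL = j·5146·0.00467 = 0 + j24.03 Ω
  C: Z = 1/(jωC) = -j/(ω·C) = 0 - j6990 Ω
Step 3 — Series combination: Z_total = R + L + C = 708 - j6966 Ω = 7002∠-84.2° Ω.
Step 4 — Power factor: PF = cos(φ) = Re(Z)/|Z| = 708/7002 = 0.1011.
Step 5 — Type: Im(Z) = -6966 ⇒ leading (phase φ = -84.2°).

PF = 0.1011 (leading, φ = -84.2°)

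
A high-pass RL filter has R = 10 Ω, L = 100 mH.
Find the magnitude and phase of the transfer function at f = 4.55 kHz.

Step 1 — Angular frequency: ω = 2π·4550 = 2.859e+04 rad/s.
Step 2 — Transfer function: H(jω) = jωL/(R + jωL).
Step 3 — Numerator jωL = j·2859; denominator R + jωL = 10 + j2859.
Step 4 — H = 1 + j0.003498.
Step 5 — Magnitude: |H| = 1 (-0.0 dB); phase: φ = 0.2°.

|H| = 1 (-0.0 dB), φ = 0.2°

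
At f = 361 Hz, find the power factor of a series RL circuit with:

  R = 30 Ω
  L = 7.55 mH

Step 1 — Angular frequency: ω = 2π·f = 2π·361 = 2268 rad/s.
Step 2 — Component impedances:
  R: Z = R = 30 Ω
  L: Z = jωL = j·2268·0.00755 = 0 + j17.13 Ω
Step 3 — Series combination: Z_total = R + L = 30 + j17.13 Ω = 34.54∠29.7° Ω.
Step 4 — Power factor: PF = cos(φ) = Re(Z)/|Z| = 30/34.544 = 0.8685.
Step 5 — Type: Im(Z) = 17.13 ⇒ lagging (phase φ = 29.7°).

PF = 0.8685 (lagging, φ = 29.7°)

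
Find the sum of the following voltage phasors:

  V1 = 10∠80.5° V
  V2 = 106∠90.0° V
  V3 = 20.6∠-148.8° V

Step 1 — Convert each phasor to rectangular form:
  V1 = 10·(cos(80.5°) + j·sin(80.5°)) = 1.65 + j9.863 V
  V2 = 106·(cos(90.0°) + j·sin(90.0°)) = 0 + j106 V
  V3 = 20.6·(cos(-148.8°) + j·sin(-148.8°)) = -17.62 - j10.67 V
Step 2 — Sum components: V_total = -15.97 + j105.2 V.
Step 3 — Convert to polar: |V_total| = 106.4 V, ∠V_total = 98.6°.

V_total = 106.4∠98.6° V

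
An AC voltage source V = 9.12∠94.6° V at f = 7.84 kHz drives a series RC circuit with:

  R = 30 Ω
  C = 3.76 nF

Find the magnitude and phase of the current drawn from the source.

Step 1 — Angular frequency: ω = 2π·f = 2π·7840 = 4.926e+04 rad/s.
Step 2 — Component impedances:
  R: Z = R = 30 Ω
  C: Z = 1/(jωC) = -j/(ω·C) = 0 - j5399 Ω
Step 3 — Series combination: Z_total = R + C = 30 - j5399 Ω = 5399∠-89.7° Ω.
Step 4 — Source phasor: V = 9.12∠94.6° V = -0.7314 + j9.091 V.
Step 5 — Ohm's law: I = V / Z_total = (-0.7314 + j9.091) / (30 - j5399) = -0.001684 - j0.0001261 A.
Step 6 — Convert to polar: |I| = 0.001689 A, ∠I = -175.7°.

I = 0.001689∠-175.7° A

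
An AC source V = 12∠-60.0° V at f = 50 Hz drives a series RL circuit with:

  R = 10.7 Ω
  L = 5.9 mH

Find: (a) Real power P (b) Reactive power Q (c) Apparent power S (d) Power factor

Step 1 — Angular frequency: ω = 2π·f = 2π·50 = 314.2 rad/s.
Step 2 — Component impedances:
  R: Z = R = 10.7 Ω
  L: Z = jωL = j·314.2·0.0059 = 0 + j1.854 Ω
Step 3 — Series combination: Z_total = R + L = 10.7 + j1.854 Ω = 10.86∠9.8° Ω.
Step 4 — Source phasor: V = 12∠-60.0° V = 6 - j10.39 V.
Step 5 — Current: I = V / Z = 0.3811 - j1.037 A = 1.105∠-69.8° A.
Step 6 — Complex power: S = V·I* = 13.07 + j2.263 VA.
Step 7 — Real power: P = Re(S) = 13.07 W.
Step 8 — Reactive power: Q = Im(S) = 2.263 VAR.
Step 9 — Apparent power: |S| = 13.26 VA.
Step 10 — Power factor: PF = P/|S| = 0.9853 (lagging).

(a) P = 13.07 W  (b) Q = 2.263 VAR  (c) S = 13.26 VA  (d) PF = 0.9853 (lagging)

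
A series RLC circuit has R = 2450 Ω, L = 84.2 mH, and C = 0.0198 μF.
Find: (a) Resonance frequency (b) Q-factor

Step 1 — Resonance condition Im(Z)=0 gives ω₀ = 1/√(LC).
Step 2 — ω₀ = 1/√(0.0842·1.98e-08) = 2.449e+04 rad/s.
Step 3 — f₀ = ω₀/(2π) = 3898 Hz.
Step 4 — Series Q: Q = ω₀L/R = 2.449e+04·0.0842/2450 = 0.8417.

(a) f₀ = 3898 Hz  (b) Q = 0.8417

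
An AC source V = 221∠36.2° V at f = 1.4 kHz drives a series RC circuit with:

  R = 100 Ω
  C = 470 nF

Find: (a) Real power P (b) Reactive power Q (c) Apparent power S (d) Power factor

Step 1 — Angular frequency: ω = 2π·f = 2π·1400 = 8796 rad/s.
Step 2 — Component impedances:
  R: Z = R = 100 Ω
  C: Z = 1/(jωC) = -j/(ω·C) = 0 - j241.9 Ω
Step 3 — Series combination: Z_total = R + C = 100 - j241.9 Ω = 261.7∠-67.5° Ω.
Step 4 — Source phasor: V = 221∠36.2° V = 178.3 + j130.5 V.
Step 5 — Current: I = V / Z = -0.2005 + j0.8202 A = 0.8444∠103.7° A.
Step 6 — Complex power: S = V·I* = 71.3 - j172.4 VA.
Step 7 — Real power: P = Re(S) = 71.3 W.
Step 8 — Reactive power: Q = Im(S) = -172.4 VAR.
Step 9 — Apparent power: |S| = 186.6 VA.
Step 10 — Power factor: PF = P/|S| = 0.3821 (leading).

(a) P = 71.3 W  (b) Q = -172.4 VAR  (c) S = 186.6 VA  (d) PF = 0.3821 (leading)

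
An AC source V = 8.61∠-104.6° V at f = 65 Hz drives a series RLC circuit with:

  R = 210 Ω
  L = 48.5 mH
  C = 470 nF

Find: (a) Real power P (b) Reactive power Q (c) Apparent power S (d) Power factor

Step 1 — Angular frequency: ω = 2π·f = 2π·65 = 408.4 rad/s.
Step 2 — Component impedances:
  R: Z = R = 210 Ω
  L: Z = jωL = j·408.4·0.0485 = 0 + j19.81 Ω
  C: Z = 1/(jωC) = -j/(ω·C) = 0 - j5210 Ω
Step 3 — Series combination: Z_total = R + L + C = 210 - j5190 Ω = 5194∠-87.7° Ω.
Step 4 — Source phasor: V = 8.61∠-104.6° V = -2.17 - j8.332 V.
Step 5 — Current: I = V / Z = 0.001586 - j0.0004824 A = 0.001658∠-16.9° A.
Step 6 — Complex power: S = V·I* = 0.000577 - j0.01426 VA.
Step 7 — Real power: P = Re(S) = 0.000577 W.
Step 8 — Reactive power: Q = Im(S) = -0.01426 VAR.
Step 9 — Apparent power: |S| = 0.01427 VA.
Step 10 — Power factor: PF = P/|S| = 0.04043 (leading).

(a) P = 0.000577 W  (b) Q = -0.01426 VAR  (c) S = 0.01427 VA  (d) PF = 0.04043 (leading)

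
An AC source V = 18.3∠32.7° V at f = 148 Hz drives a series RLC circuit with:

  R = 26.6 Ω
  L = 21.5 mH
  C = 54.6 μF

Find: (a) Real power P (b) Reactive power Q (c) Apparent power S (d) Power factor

Step 1 — Angular frequency: ω = 2π·f = 2π·148 = 929.9 rad/s.
Step 2 — Component impedances:
  R: Z = R = 26.6 Ω
  L: Z = jωL = j·929.9·0.0215 = 0 + j19.99 Ω
  C: Z = 1/(jωC) = -j/(ω·C) = 0 - j19.7 Ω
Step 3 — Series combination: Z_total = R + L + C = 26.6 + j0.2977 Ω = 26.6∠0.6° Ω.
Step 4 — Source phasor: V = 18.3∠32.7° V = 15.4 + j9.886 V.
Step 5 — Current: I = V / Z = 0.583 + j0.3651 A = 0.6879∠32.1° A.
Step 6 — Complex power: S = V·I* = 12.59 + j0.1409 VA.
Step 7 — Real power: P = Re(S) = 12.59 W.
Step 8 — Reactive power: Q = Im(S) = 0.1409 VAR.
Step 9 — Apparent power: |S| = 12.59 VA.
Step 10 — Power factor: PF = P/|S| = 0.9999 (lagging).

(a) P = 12.59 W  (b) Q = 0.1409 VAR  (c) S = 12.59 VA  (d) PF = 0.9999 (lagging)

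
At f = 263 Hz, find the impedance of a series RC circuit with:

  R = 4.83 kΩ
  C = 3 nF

Step 1 — Angular frequency: ω = 2π·f = 2π·263 = 1652 rad/s.
Step 2 — Component impedances:
  R: Z = R = 4830 Ω
  C: Z = 1/(jωC) = -j/(ω·C) = 0 - j2.017e+05 Ω
Step 3 — Series combination: Z_total = R + C = 4830 - j2.017e+05 Ω = 2.018e+05∠-88.6° Ω.

Z = 4830 - j2.017e+05 Ω = 2.018e+05∠-88.6° Ω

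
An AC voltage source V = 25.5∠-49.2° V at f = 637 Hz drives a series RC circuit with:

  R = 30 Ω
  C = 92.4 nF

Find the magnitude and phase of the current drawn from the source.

Step 1 — Angular frequency: ω = 2π·f = 2π·637 = 4002 rad/s.
Step 2 — Component impedances:
  R: Z = R = 30 Ω
  C: Z = 1/(jωC) = -j/(ω·C) = 0 - j2704 Ω
Step 3 — Series combination: Z_total = R + C = 30 - j2704 Ω = 2704∠-89.4° Ω.
Step 4 — Source phasor: V = 25.5∠-49.2° V = 16.66 - j19.3 V.
Step 5 — Ohm's law: I = V / Z_total = (16.66 - j19.3) / (30 - j2704) = 0.007206 + j0.006082 A.
Step 6 — Convert to polar: |I| = 0.00943 A, ∠I = 40.2°.

I = 0.00943∠40.2° A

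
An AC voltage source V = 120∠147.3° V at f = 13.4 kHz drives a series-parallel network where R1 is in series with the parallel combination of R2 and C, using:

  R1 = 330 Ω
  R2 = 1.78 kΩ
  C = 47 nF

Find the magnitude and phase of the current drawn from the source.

Step 1 — Angular frequency: ω = 2π·f = 2π·1.34e+04 = 8.419e+04 rad/s.
Step 2 — Component impedances:
  R1: Z = R = 330 Ω
  R2: Z = R = 1780 Ω
  C: Z = 1/(jωC) = -j/(ω·C) = 0 - j252.7 Ω
Step 3 — Parallel branch: R2 || C = 1/(1/R2 + 1/C) = 35.17 - j247.7 Ω.
Step 4 — Series with R1: Z_total = R1 + (R2 || C) = 365.2 - j247.7 Ω = 441.3∠-34.2° Ω.
Step 5 — Source phasor: V = 120∠147.3° V = -101 + j64.83 V.
Step 6 — Ohm's law: I = V / Z_total = (-101 + j64.83) / (365.2 - j247.7) = -0.2719 - j0.006888 A.
Step 7 — Convert to polar: |I| = 0.2719 A, ∠I = -178.5°.

I = 0.2719∠-178.5° A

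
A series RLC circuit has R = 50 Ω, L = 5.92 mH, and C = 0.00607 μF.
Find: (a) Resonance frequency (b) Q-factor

Step 1 — Resonance condition Im(Z)=0 gives ω₀ = 1/√(LC).
Step 2 — ω₀ = 1/√(0.00592·6.07e-09) = 1.668e+05 rad/s.
Step 3 — f₀ = ω₀/(2π) = 2.655e+04 Hz.
Step 4 — Series Q: Q = ω₀L/R = 1.668e+05·0.00592/50 = 19.75.

(a) f₀ = 2.655e+04 Hz  (b) Q = 19.75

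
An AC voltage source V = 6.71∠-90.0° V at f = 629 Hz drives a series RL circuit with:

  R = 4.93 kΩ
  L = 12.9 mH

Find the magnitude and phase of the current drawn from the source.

Step 1 — Angular frequency: ω = 2π·f = 2π·629 = 3952 rad/s.
Step 2 — Component impedances:
  R: Z = R = 4930 Ω
  L: Z = jωL = j·3952·0.0129 = 0 + j50.98 Ω
Step 3 — Series combination: Z_total = R + L = 4930 + j50.98 Ω = 4930∠0.6° Ω.
Step 4 — Source phasor: V = 6.71∠-90.0° V = 0 - j6.71 V.
Step 5 — Ohm's law: I = V / Z_total = (0 - j6.71) / (4930 + j50.98) = -1.407e-05 - j0.001361 A.
Step 6 — Convert to polar: |I| = 0.001361 A, ∠I = -90.6°.

I = 0.001361∠-90.6° A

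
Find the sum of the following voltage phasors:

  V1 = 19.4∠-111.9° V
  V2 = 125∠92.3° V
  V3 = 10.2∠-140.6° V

Step 1 — Convert each phasor to rectangular form:
  V1 = 19.4·(cos(-111.9°) + j·sin(-111.9°)) = -7.236 - j18 V
  V2 = 125·(cos(92.3°) + j·sin(92.3°)) = -5.016 + j124.9 V
  V3 = 10.2·(cos(-140.6°) + j·sin(-140.6°)) = -7.882 - j6.474 V
Step 2 — Sum components: V_total = -20.13 + j100.4 V.
Step 3 — Convert to polar: |V_total| = 102.4 V, ∠V_total = 101.3°.

V_total = 102.4∠101.3° V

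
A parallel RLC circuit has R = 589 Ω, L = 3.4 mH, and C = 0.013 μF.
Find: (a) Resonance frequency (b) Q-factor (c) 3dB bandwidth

Step 1 — Resonance: ω₀ = 1/√(LC) = 1/√(0.0034·1.3e-08) = 1.504e+05 rad/s.
Step 2 — f₀ = ω₀/(2π) = 2.394e+04 Hz.
Step 3 — Parallel Q: Q = R/(ω₀L) = 589/(1.504e+05·0.0034) = 1.152.
Step 4 — Bandwidth: Δω = ω₀/Q = 1.306e+05 rad/s; BW = Δω/(2π) = 2.079e+04 Hz.

(a) f₀ = 2.394e+04 Hz  (b) Q = 1.152  (c) BW = 2.079e+04 Hz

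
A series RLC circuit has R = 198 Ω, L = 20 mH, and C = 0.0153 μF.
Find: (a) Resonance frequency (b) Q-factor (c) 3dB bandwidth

Step 1 — Resonance: ω₀ = 1/√(LC) = 1/√(0.02·1.53e-08) = 5.717e+04 rad/s.
Step 2 — f₀ = ω₀/(2π) = 9098 Hz.
Step 3 — Series Q: Q = ω₀L/R = 5.717e+04·0.02/198 = 5.774.
Step 4 — Bandwidth: Δω = ω₀/Q = 9900 rad/s; BW = Δω/(2π) = 1576 Hz.

(a) f₀ = 9098 Hz  (b) Q = 5.774  (c) BW = 1576 Hz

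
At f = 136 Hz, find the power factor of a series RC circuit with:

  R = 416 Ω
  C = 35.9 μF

Step 1 — Angular frequency: ω = 2π·f = 2π·136 = 854.5 rad/s.
Step 2 — Component impedances:
  R: Z = R = 416 Ω
  C: Z = 1/(jωC) = -j/(ω·C) = 0 - j32.6 Ω
Step 3 — Series combination: Z_total = R + C = 416 - j32.6 Ω = 417.3∠-4.5° Ω.
Step 4 — Power factor: PF = cos(φ) = Re(Z)/|Z| = 416/417.3 = 0.9969.
Step 5 — Type: Im(Z) = -32.6 ⇒ leading (phase φ = -4.5°).

PF = 0.9969 (leading, φ = -4.5°)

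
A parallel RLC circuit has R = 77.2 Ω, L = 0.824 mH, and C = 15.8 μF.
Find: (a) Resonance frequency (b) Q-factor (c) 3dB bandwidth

Step 1 — Resonance: ω₀ = 1/√(LC) = 1/√(0.000824·1.58e-05) = 8764 rad/s.
Step 2 — f₀ = ω₀/(2π) = 1395 Hz.
Step 3 — Parallel Q: Q = R/(ω₀L) = 77.2/(8764·0.000824) = 10.69.
Step 4 — Bandwidth: Δω = ω₀/Q = 819.8 rad/s; BW = Δω/(2π) = 130.5 Hz.

(a) f₀ = 1395 Hz  (b) Q = 10.69  (c) BW = 130.5 Hz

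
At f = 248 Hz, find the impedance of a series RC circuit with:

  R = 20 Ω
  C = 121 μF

Step 1 — Angular frequency: ω = 2π·f = 2π·248 = 1558 rad/s.
Step 2 — Component impedances:
  R: Z = R = 20 Ω
  C: Z = 1/(jωC) = -j/(ω·C) = 0 - j5.304 Ω
Step 3 — Series combination: Z_total = R + C = 20 - j5.304 Ω = 20.69∠-14.9° Ω.

Z = 20 - j5.304 Ω = 20.69∠-14.9° Ω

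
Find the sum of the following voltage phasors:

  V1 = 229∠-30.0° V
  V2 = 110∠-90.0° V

Step 1 — Convert each phasor to rectangular form:
  V1 = 229·(cos(-30.0°) + j·sin(-30.0°)) = 198.3 - j114.5 V
  V2 = 110·(cos(-90.0°) + j·sin(-90.0°)) = 0 - j110 V
Step 2 — Sum components: V_total = 198.3 - j224.5 V.
Step 3 — Convert to polar: |V_total| = 299.6 V, ∠V_total = -48.5°.

V_total = 299.6∠-48.5° V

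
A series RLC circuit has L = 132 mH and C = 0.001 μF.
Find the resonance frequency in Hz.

Step 1 — Resonance condition Im(Z)=0 gives ω₀ = 1/√(LC).
Step 2 — ω₀ = 1/√(0.132·1e-09) = 8.704e+04 rad/s.
Step 3 — f₀ = ω₀/(2π) = 1.385e+04 Hz.

f₀ = 1.385e+04 Hz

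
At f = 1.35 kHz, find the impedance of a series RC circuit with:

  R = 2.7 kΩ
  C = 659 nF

Step 1 — Angular frequency: ω = 2π·f = 2π·1350 = 8482 rad/s.
Step 2 — Component impedances:
  R: Z = R = 2700 Ω
  C: Z = 1/(jωC) = -j/(ω·C) = 0 - j178.9 Ω
Step 3 — Series combination: Z_total = R + C = 2700 - j178.9 Ω = 2706∠-3.8° Ω.

Z = 2700 - j178.9 Ω = 2706∠-3.8° Ω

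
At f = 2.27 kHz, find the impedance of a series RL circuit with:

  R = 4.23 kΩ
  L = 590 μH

Step 1 — Angular frequency: ω = 2π·f = 2π·2270 = 1.426e+04 rad/s.
Step 2 — Component impedances:
  R: Z = R = 4230 Ω
  L: Z = jωL = j·1.426e+04·0.00059 = 0 + j8.415 Ω
Step 3 — Series combination: Z_total = R + L = 4230 + j8.415 Ω = 4230∠0.1° Ω.

Z = 4230 + j8.415 Ω = 4230∠0.1° Ω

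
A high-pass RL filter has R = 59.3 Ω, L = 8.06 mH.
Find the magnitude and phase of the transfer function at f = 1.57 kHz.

Step 1 — Angular frequency: ω = 2π·1570 = 9865 rad/s.
Step 2 — Transfer function: H(jω) = jωL/(R + jωL).
Step 3 — Numerator jωL = j·79.51; denominator R + jωL = 59.3 + j79.51.
Step 4 — H = 0.6426 + j0.4792.
Step 5 — Magnitude: |H| = 0.8016 (-1.9 dB); phase: φ = 36.7°.

|H| = 0.8016 (-1.9 dB), φ = 36.7°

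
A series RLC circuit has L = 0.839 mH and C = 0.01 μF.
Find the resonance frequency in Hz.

Step 1 — Resonance condition Im(Z)=0 gives ω₀ = 1/√(LC).
Step 2 — ω₀ = 1/√(0.000839·1e-08) = 3.452e+05 rad/s.
Step 3 — f₀ = ω₀/(2π) = 5.495e+04 Hz.

f₀ = 5.495e+04 Hz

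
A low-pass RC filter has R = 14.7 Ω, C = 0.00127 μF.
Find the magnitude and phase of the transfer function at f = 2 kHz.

Step 1 — Angular frequency: ω = 2π·2000 = 1.257e+04 rad/s.
Step 2 — Transfer function: H(jω) = 1/(1 + jωRC).
Step 3 — Denominator: 1 + jωRC = 1 + j·1.257e+04·14.7·1.27e-09 = 1 + j0.0002346.
Step 4 — H = 1 - j0.0002346.
Step 5 — Magnitude: |H| = 1 (-0.0 dB); phase: φ = -0.0°.

|H| = 1 (-0.0 dB), φ = -0.0°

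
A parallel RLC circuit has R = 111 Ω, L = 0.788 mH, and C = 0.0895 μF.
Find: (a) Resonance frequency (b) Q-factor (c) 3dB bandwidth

Step 1 — Resonance: ω₀ = 1/√(LC) = 1/√(0.000788·8.95e-08) = 1.191e+05 rad/s.
Step 2 — f₀ = ω₀/(2π) = 1.895e+04 Hz.
Step 3 — Parallel Q: Q = R/(ω₀L) = 111/(1.191e+05·0.000788) = 1.183.
Step 4 — Bandwidth: Δω = ω₀/Q = 1.007e+05 rad/s; BW = Δω/(2π) = 1.602e+04 Hz.

(a) f₀ = 1.895e+04 Hz  (b) Q = 1.183  (c) BW = 1.602e+04 Hz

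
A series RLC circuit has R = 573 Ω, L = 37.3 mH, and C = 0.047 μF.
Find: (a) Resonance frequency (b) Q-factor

Step 1 — Resonance condition Im(Z)=0 gives ω₀ = 1/√(LC).
Step 2 — ω₀ = 1/√(0.0373·4.7e-08) = 2.388e+04 rad/s.
Step 3 — f₀ = ω₀/(2π) = 3801 Hz.
Step 4 — Series Q: Q = ω₀L/R = 2.388e+04·0.0373/573 = 1.555.

(a) f₀ = 3801 Hz  (b) Q = 1.555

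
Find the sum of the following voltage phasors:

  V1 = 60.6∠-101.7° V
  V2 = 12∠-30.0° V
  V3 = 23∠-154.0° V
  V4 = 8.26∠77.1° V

Step 1 — Convert each phasor to rectangular form:
  V1 = 60.6·(cos(-101.7°) + j·sin(-101.7°)) = -12.29 - j59.34 V
  V2 = 12·(cos(-30.0°) + j·sin(-30.0°)) = 10.39 - j6 V
  V3 = 23·(cos(-154.0°) + j·sin(-154.0°)) = -20.67 - j10.08 V
  V4 = 8.26·(cos(77.1°) + j·sin(77.1°)) = 1.844 + j8.052 V
Step 2 — Sum components: V_total = -20.72 - j67.37 V.
Step 3 — Convert to polar: |V_total| = 70.49 V, ∠V_total = -107.1°.

V_total = 70.49∠-107.1° V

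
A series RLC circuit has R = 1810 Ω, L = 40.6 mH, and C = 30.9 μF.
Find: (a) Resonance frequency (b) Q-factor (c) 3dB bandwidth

Step 1 — Resonance: ω₀ = 1/√(LC) = 1/√(0.0406·3.09e-05) = 892.8 rad/s.
Step 2 — f₀ = ω₀/(2π) = 142.1 Hz.
Step 3 — Series Q: Q = ω₀L/R = 892.8·0.0406/1810 = 0.02003.
Step 4 — Bandwidth: Δω = ω₀/Q = 4.458e+04 rad/s; BW = Δω/(2π) = 7095 Hz.

(a) f₀ = 142.1 Hz  (b) Q = 0.02003  (c) BW = 7095 Hz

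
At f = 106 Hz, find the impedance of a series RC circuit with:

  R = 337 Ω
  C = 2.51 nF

Step 1 — Angular frequency: ω = 2π·f = 2π·106 = 666 rad/s.
Step 2 — Component impedances:
  R: Z = R = 337 Ω
  C: Z = 1/(jωC) = -j/(ω·C) = 0 - j5.982e+05 Ω
Step 3 — Series combination: Z_total = R + C = 337 - j5.982e+05 Ω = 5.982e+05∠-90.0° Ω.

Z = 337 - j5.982e+05 Ω = 5.982e+05∠-90.0° Ω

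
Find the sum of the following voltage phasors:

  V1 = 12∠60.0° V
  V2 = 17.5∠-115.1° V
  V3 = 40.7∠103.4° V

Step 1 — Convert each phasor to rectangular form:
  V1 = 12·(cos(60.0°) + j·sin(60.0°)) = 6 + j10.39 V
  V2 = 17.5·(cos(-115.1°) + j·sin(-115.1°)) = -7.423 - j15.85 V
  V3 = 40.7·(cos(103.4°) + j·sin(103.4°)) = -9.432 + j39.59 V
Step 2 — Sum components: V_total = -10.86 + j34.14 V.
Step 3 — Convert to polar: |V_total| = 35.82 V, ∠V_total = 107.6°.

V_total = 35.82∠107.6° V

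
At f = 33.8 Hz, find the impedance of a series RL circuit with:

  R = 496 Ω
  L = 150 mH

Step 1 — Angular frequency: ω = 2π·f = 2π·33.8 = 212.4 rad/s.
Step 2 — Component impedances:
  R: Z = R = 496 Ω
  L: Z = jωL = j·212.4·0.15 = 0 + j31.86 Ω
Step 3 — Series combination: Z_total = R + L = 496 + j31.86 Ω = 497∠3.7° Ω.

Z = 496 + j31.86 Ω = 497∠3.7° Ω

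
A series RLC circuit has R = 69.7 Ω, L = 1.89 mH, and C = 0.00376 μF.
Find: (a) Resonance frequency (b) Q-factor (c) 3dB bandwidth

Step 1 — Resonance: ω₀ = 1/√(LC) = 1/√(0.00189·3.76e-09) = 3.751e+05 rad/s.
Step 2 — f₀ = ω₀/(2π) = 5.97e+04 Hz.
Step 3 — Series Q: Q = ω₀L/R = 3.751e+05·0.00189/69.7 = 10.17.
Step 4 — Bandwidth: Δω = ω₀/Q = 3.688e+04 rad/s; BW = Δω/(2π) = 5869 Hz.

(a) f₀ = 5.97e+04 Hz  (b) Q = 10.17  (c) BW = 5869 Hz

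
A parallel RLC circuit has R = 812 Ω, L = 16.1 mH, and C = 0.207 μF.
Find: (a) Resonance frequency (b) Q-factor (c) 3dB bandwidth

Step 1 — Resonance: ω₀ = 1/√(LC) = 1/√(0.0161·2.07e-07) = 1.732e+04 rad/s.
Step 2 — f₀ = ω₀/(2π) = 2757 Hz.
Step 3 — Parallel Q: Q = R/(ω₀L) = 812/(1.732e+04·0.0161) = 2.912.
Step 4 — Bandwidth: Δω = ω₀/Q = 5949 rad/s; BW = Δω/(2π) = 946.9 Hz.

(a) f₀ = 2757 Hz  (b) Q = 2.912  (c) BW = 946.9 Hz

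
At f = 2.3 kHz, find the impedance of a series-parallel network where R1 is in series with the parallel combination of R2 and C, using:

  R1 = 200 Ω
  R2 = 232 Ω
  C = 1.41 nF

Step 1 — Angular frequency: ω = 2π·f = 2π·2300 = 1.445e+04 rad/s.
Step 2 — Component impedances:
  R1: Z = R = 200 Ω
  R2: Z = R = 232 Ω
  C: Z = 1/(jωC) = -j/(ω·C) = 0 - j4.908e+04 Ω
Step 3 — Parallel branch: R2 || C = 1/(1/R2 + 1/C) = 232 - j1.097 Ω.
Step 4 — Series with R1: Z_total = R1 + (R2 || C) = 432 - j1.097 Ω = 432∠-0.1° Ω.

Z = 432 - j1.097 Ω = 432∠-0.1° Ω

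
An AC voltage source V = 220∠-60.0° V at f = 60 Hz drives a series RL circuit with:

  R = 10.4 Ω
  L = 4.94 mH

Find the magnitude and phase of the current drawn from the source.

Step 1 — Angular frequency: ω = 2π·f = 2π·60 = 377 rad/s.
Step 2 — Component impedances:
  R: Z = R = 10.4 Ω
  L: Z = jωL = j·377·0.00494 = 0 + j1.862 Ω
Step 3 — Series combination: Z_total = R + L = 10.4 + j1.862 Ω = 10.57∠10.2° Ω.
Step 4 — Source phasor: V = 220∠-60.0° V = 110 - j190.5 V.
Step 5 — Ohm's law: I = V / Z_total = (110 - j190.5) / (10.4 + j1.862) = 7.07 - j19.59 A.
Step 6 — Convert to polar: |I| = 20.82 A, ∠I = -70.2°.

I = 20.82∠-70.2° A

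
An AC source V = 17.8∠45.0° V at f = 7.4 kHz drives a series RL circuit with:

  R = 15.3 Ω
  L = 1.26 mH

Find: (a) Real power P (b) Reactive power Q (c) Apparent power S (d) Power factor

Step 1 — Angular frequency: ω = 2π·f = 2π·7400 = 4.65e+04 rad/s.
Step 2 — Component impedances:
  R: Z = R = 15.3 Ω
  L: Z = jωL = j·4.65e+04·0.00126 = 0 + j58.58 Ω
Step 3 — Series combination: Z_total = R + L = 15.3 + j58.58 Ω = 60.55∠75.4° Ω.
Step 4 — Source phasor: V = 17.8∠45.0° V = 12.59 + j12.59 V.
Step 5 — Current: I = V / Z = 0.2537 - j0.1486 A = 0.294∠-30.4° A.
Step 6 — Complex power: S = V·I* = 1.322 + j5.063 VA.
Step 7 — Real power: P = Re(S) = 1.322 W.
Step 8 — Reactive power: Q = Im(S) = 5.063 VAR.
Step 9 — Apparent power: |S| = 5.233 VA.
Step 10 — Power factor: PF = P/|S| = 0.2527 (lagging).

(a) P = 1.322 W  (b) Q = 5.063 VAR  (c) S = 5.233 VA  (d) PF = 0.2527 (lagging)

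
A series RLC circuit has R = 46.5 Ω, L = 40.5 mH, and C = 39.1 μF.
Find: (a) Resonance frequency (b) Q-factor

Step 1 — Resonance condition Im(Z)=0 gives ω₀ = 1/√(LC).
Step 2 — ω₀ = 1/√(0.0405·3.91e-05) = 794.7 rad/s.
Step 3 — f₀ = ω₀/(2π) = 126.5 Hz.
Step 4 — Series Q: Q = ω₀L/R = 794.7·0.0405/46.5 = 0.6921.

(a) f₀ = 126.5 Hz  (b) Q = 0.6921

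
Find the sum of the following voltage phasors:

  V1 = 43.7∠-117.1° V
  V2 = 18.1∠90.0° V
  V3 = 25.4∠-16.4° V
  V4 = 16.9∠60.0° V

Step 1 — Convert each phasor to rectangular form:
  V1 = 43.7·(cos(-117.1°) + j·sin(-117.1°)) = -19.91 - j38.9 V
  V2 = 18.1·(cos(90.0°) + j·sin(90.0°)) = 0 + j18.1 V
  V3 = 25.4·(cos(-16.4°) + j·sin(-16.4°)) = 24.37 - j7.171 V
  V4 = 16.9·(cos(60.0°) + j·sin(60.0°)) = 8.45 + j14.64 V
Step 2 — Sum components: V_total = 12.91 - j13.34 V.
Step 3 — Convert to polar: |V_total| = 18.56 V, ∠V_total = -45.9°.

V_total = 18.56∠-45.9° V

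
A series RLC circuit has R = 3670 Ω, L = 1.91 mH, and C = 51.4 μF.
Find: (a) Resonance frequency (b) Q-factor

Step 1 — Resonance condition Im(Z)=0 gives ω₀ = 1/√(LC).
Step 2 — ω₀ = 1/√(0.00191·5.14e-05) = 3192 rad/s.
Step 3 — f₀ = ω₀/(2π) = 508 Hz.
Step 4 — Series Q: Q = ω₀L/R = 3192·0.00191/3670 = 0.001661.

(a) f₀ = 508 Hz  (b) Q = 0.001661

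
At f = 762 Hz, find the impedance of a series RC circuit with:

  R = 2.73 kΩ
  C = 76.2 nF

Step 1 — Angular frequency: ω = 2π·f = 2π·762 = 4788 rad/s.
Step 2 — Component impedances:
  R: Z = R = 2730 Ω
  C: Z = 1/(jωC) = -j/(ω·C) = 0 - j2741 Ω
Step 3 — Series combination: Z_total = R + C = 2730 - j2741 Ω = 3869∠-45.1° Ω.

Z = 2730 - j2741 Ω = 3869∠-45.1° Ω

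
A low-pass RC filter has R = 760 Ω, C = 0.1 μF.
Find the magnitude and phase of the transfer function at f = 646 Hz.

Step 1 — Angular frequency: ω = 2π·646 = 4059 rad/s.
Step 2 — Transfer function: H(jω) = 1/(1 + jωRC).
Step 3 — Denominator: 1 + jωRC = 1 + j·4059·760·1e-07 = 1 + j0.3085.
Step 4 — H = 0.9131 - j0.2817.
Step 5 — Magnitude: |H| = 0.9556 (-0.4 dB); phase: φ = -17.1°.

|H| = 0.9556 (-0.4 dB), φ = -17.1°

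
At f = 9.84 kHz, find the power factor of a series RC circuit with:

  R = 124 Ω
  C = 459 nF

Step 1 — Angular frequency: ω = 2π·f = 2π·9840 = 6.183e+04 rad/s.
Step 2 — Component impedances:
  R: Z = R = 124 Ω
  C: Z = 1/(jωC) = -j/(ω·C) = 0 - j35.24 Ω
Step 3 — Series combination: Z_total = R + C = 124 - j35.24 Ω = 128.9∠-15.9° Ω.
Step 4 — Power factor: PF = cos(φ) = Re(Z)/|Z| = 124/128.91 = 0.9619.
Step 5 — Type: Im(Z) = -35.24 ⇒ leading (phase φ = -15.9°).

PF = 0.9619 (leading, φ = -15.9°)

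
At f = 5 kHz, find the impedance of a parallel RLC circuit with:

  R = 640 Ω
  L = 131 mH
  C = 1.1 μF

Step 1 — Angular frequency: ω = 2π·f = 2π·5000 = 3.142e+04 rad/s.
Step 2 — Component impedances:
  R: Z = R = 640 Ω
  L: Z = jωL = j·3.142e+04·0.131 = 0 + j4115 Ω
  C: Z = 1/(jωC) = -j/(ω·C) = 0 - j28.94 Ω
Step 3 — Parallel combination: 1/Z_total = 1/R + 1/L + 1/C; Z_total = 1.324 - j29.08 Ω = 29.11∠-87.4° Ω.

Z = 1.324 - j29.08 Ω = 29.11∠-87.4° Ω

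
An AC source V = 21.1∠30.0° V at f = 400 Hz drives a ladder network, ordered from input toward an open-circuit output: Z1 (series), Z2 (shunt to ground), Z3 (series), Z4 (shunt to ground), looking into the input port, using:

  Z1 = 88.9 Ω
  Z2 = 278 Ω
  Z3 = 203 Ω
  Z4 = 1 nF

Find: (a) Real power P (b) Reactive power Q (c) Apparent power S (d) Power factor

Step 1 — Angular frequency: ω = 2π·f = 2π·400 = 2513 rad/s.
Step 2 — Component impedances:
  Z1: Z = R = 88.9 Ω
  Z2: Z = R = 278 Ω
  Z3: Z = R = 203 Ω
  Z4: Z = 1/(jωC) = -j/(ω·C) = 0 - j3.979e+05 Ω
Step 3 — Ladder network (open output): work backward from the far end, alternating series and parallel combinations. Z_in = 366.9 - j0.1942 Ω = 366.9∠-0.0° Ω.
Step 4 — Source phasor: V = 21.1∠30.0° V = 18.27 + j10.55 V.
Step 5 — Current: I = V / Z = 0.04979 + j0.02878 A = 0.05751∠30.0° A.
Step 6 — Complex power: S = V·I* = 1.213 - j0.0006424 VA.
Step 7 — Real power: P = Re(S) = 1.213 W.
Step 8 — Reactive power: Q = Im(S) = -0.0006424 VAR.
Step 9 — Apparent power: |S| = 1.213 VA.
Step 10 — Power factor: PF = P/|S| = 1 (leading).

(a) P = 1.213 W  (b) Q = -0.0006424 VAR  (c) S = 1.213 VA  (d) PF = 1 (leading)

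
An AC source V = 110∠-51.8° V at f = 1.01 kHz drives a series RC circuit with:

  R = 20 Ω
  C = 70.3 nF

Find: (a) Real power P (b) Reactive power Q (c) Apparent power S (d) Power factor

Step 1 — Angular frequency: ω = 2π·f = 2π·1010 = 6346 rad/s.
Step 2 — Component impedances:
  R: Z = R = 20 Ω
  C: Z = 1/(jωC) = -j/(ω·C) = 0 - j2242 Ω
Step 3 — Series combination: Z_total = R + C = 20 - j2242 Ω = 2242∠-89.5° Ω.
Step 4 — Source phasor: V = 110∠-51.8° V = 68.02 - j86.44 V.
Step 5 — Current: I = V / Z = 0.03883 + j0.03 A = 0.04907∠37.7° A.
Step 6 — Complex power: S = V·I* = 0.04816 - j5.398 VA.
Step 7 — Real power: P = Re(S) = 0.04816 W.
Step 8 — Reactive power: Q = Im(S) = -5.398 VAR.
Step 9 — Apparent power: |S| = 5.398 VA.
Step 10 — Power factor: PF = P/|S| = 0.008922 (leading).

(a) P = 0.04816 W  (b) Q = -5.398 VAR  (c) S = 5.398 VA  (d) PF = 0.008922 (leading)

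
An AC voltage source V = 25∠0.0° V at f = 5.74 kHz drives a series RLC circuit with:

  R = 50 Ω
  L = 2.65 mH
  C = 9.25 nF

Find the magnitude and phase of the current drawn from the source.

Step 1 — Angular frequency: ω = 2π·f = 2π·5740 = 3.607e+04 rad/s.
Step 2 — Component impedances:
  R: Z = R = 50 Ω
  L: Z = jωL = j·3.607e+04·0.00265 = 0 + j95.57 Ω
  C: Z = 1/(jωC) = -j/(ω·C) = 0 - j2998 Ω
Step 3 — Series combination: Z_total = R + L + C = 50 - j2902 Ω = 2902∠-89.0° Ω.
Step 4 — Source phasor: V = 25∠0.0° V = 25 V.
Step 5 — Ohm's law: I = V / Z_total = (25) / (50 - j2902) = 0.0001484 + j0.008612 A.
Step 6 — Convert to polar: |I| = 0.008614 A, ∠I = 89.0°.

I = 0.008614∠89.0° A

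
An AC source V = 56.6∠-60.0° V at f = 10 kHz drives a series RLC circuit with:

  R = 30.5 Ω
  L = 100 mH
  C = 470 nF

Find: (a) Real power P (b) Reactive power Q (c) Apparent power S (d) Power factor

Step 1 — Angular frequency: ω = 2π·f = 2π·1e+04 = 6.283e+04 rad/s.
Step 2 — Component impedances:
  R: Z = R = 30.5 Ω
  L: Z = jωL = j·6.283e+04·0.1 = 0 + j6283 Ω
  C: Z = 1/(jωC) = -j/(ω·C) = 0 - j33.86 Ω
Step 3 — Series combination: Z_total = R + L + C = 30.5 + j6249 Ω = 6249∠89.7° Ω.
Step 4 — Source phasor: V = 56.6∠-60.0° V = 28.3 - j49.02 V.
Step 5 — Current: I = V / Z = -0.007821 - j0.004567 A = 0.009057∠-149.7° A.
Step 6 — Complex power: S = V·I* = 0.002502 + j0.5126 VA.
Step 7 — Real power: P = Re(S) = 0.002502 W.
Step 8 — Reactive power: Q = Im(S) = 0.5126 VAR.
Step 9 — Apparent power: |S| = 0.5126 VA.
Step 10 — Power factor: PF = P/|S| = 0.00488 (lagging).

(a) P = 0.002502 W  (b) Q = 0.5126 VAR  (c) S = 0.5126 VA  (d) PF = 0.00488 (lagging)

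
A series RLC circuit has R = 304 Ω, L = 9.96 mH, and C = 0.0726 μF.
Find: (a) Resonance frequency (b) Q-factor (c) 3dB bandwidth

Step 1 — Resonance: ω₀ = 1/√(LC) = 1/√(0.00996·7.26e-08) = 3.719e+04 rad/s.
Step 2 — f₀ = ω₀/(2π) = 5919 Hz.
Step 3 — Series Q: Q = ω₀L/R = 3.719e+04·0.00996/304 = 1.218.
Step 4 — Bandwidth: Δω = ω₀/Q = 3.052e+04 rad/s; BW = Δω/(2π) = 4858 Hz.

(a) f₀ = 5919 Hz  (b) Q = 1.218  (c) BW = 4858 Hz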